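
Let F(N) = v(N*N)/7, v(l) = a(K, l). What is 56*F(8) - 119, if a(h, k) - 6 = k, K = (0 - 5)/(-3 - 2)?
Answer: 441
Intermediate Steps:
K = 1 (K = -5/(-5) = -5*(-1/5) = 1)
a(h, k) = 6 + k
v(l) = 6 + l
F(N) = 6/7 + N**2/7 (F(N) = (6 + N*N)/7 = (6 + N**2)*(1/7) = 6/7 + N**2/7)
56*F(8) - 119 = 56*(6/7 + (1/7)*8**2) - 119 = 56*(6/7 + (1/7)*64) - 119 = 56*(6/7 + 64/7) - 119 = 56*10 - 119 = 560 - 119 = 441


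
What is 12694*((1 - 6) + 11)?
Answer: 76164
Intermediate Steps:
12694*((1 - 6) + 11) = 12694*(-5 + 11) = 12694*6 = 76164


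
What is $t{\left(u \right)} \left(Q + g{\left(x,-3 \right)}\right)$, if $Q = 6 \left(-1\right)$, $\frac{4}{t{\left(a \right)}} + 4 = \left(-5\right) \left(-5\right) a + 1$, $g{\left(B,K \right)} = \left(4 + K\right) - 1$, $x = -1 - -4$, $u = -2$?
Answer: $\frac{24}{53} \approx 0.45283$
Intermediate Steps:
$x = 3$ ($x = -1 + 4 = 3$)
$g{\left(B,K \right)} = 3 + K$
$t{\left(a \right)} = \frac{4}{-3 + 25 a}$ ($t{\left(a \right)} = \frac{4}{-4 + \left(\left(-5\right) \left(-5\right) a + 1\right)} = \frac{4}{-4 + \left(25 a + 1\right)} = \frac{4}{-4 + \left(1 + 25 a\right)} = \frac{4}{-3 + 25 a}$)
$Q = -6$
$t{\left(u \right)} \left(Q + g{\left(x,-3 \right)}\right) = \frac{4}{-3 + 25 \left(-2\right)} \left(-6 + \left(3 - 3\right)\right) = \frac{4}{-3 - 50} \left(-6 + 0\right) = \frac{4}{-53} \left(-6\right) = 4 \left(- \frac{1}{53}\right) \left(-6\right) = \left(- \frac{4}{53}\right) \left(-6\right) = \frac{24}{53}$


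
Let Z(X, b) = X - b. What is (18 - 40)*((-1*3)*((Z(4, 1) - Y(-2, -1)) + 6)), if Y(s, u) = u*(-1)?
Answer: 528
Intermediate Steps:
Y(s, u) = -u
(18 - 40)*((-1*3)*((Z(4, 1) - Y(-2, -1)) + 6)) = (18 - 40)*((-1*3)*(((4 - 1*1) - (-1)*(-1)) + 6)) = -(-66)*(((4 - 1) - 1*1) + 6) = -(-66)*((3 - 1) + 6) = -(-66)*(2 + 6) = -(-66)*8 = -22*(-24) = 528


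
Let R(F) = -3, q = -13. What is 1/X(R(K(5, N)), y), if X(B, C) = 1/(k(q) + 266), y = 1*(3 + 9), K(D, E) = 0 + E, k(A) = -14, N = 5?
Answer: 252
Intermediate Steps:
K(D, E) = E
y = 12 (y = 1*12 = 12)
X(B, C) = 1/252 (X(B, C) = 1/(-14 + 266) = 1/252)
1/X(R(K(5, N)), y) = 1/(1/252) = 252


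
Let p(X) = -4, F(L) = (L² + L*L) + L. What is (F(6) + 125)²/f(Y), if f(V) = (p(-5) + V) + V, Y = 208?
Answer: 41209/412 ≈ 100.02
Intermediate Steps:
F(L) = L + 2*L² (F(L) = (L² + L²) + L = 2*L² + L = L + 2*L²)
f(V) = -4 + 2*V (f(V) = (-4 + V) + V = -4 + 2*V)
(F(6) + 125)²/f(Y) = (6*(1 + 2*6) + 125)²/(-4 + 2*208) = (6*(1 + 12) + 125)²/(-4 + 416) = (6*13 + 125)²/412 = (78 + 125)²*(1/412) = 203²*(1/412) = 41209*(1/412) = 41209/412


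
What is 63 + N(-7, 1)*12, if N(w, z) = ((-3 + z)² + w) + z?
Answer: 39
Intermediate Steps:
N(w, z) = w + z + (-3 + z)² (N(w, z) = (w + (-3 + z)²) + z = w + z + (-3 + z)²)
63 + N(-7, 1)*12 = 63 + (-7 + 1 + (-3 + 1)²)*12 = 63 + (-7 + 1 + (-2)²)*12 = 63 + (-7 + 1 + 4)*12 = 63 - 2*12 = 63 - 24 = 39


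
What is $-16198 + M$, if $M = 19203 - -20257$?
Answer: $23262$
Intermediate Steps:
$M = 39460$ ($M = 19203 + 20257 = 39460$)
$-16198 + M = -16198 + 39460 = 23262$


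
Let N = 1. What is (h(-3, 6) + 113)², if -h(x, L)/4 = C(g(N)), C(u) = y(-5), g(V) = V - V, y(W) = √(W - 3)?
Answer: 12641 - 1808*I*√2 ≈ 12641.0 - 2556.9*I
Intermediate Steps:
y(W) = √(-3 + W)
g(V) = 0
C(u) = 2*I*√2 (C(u) = √(-3 - 5) = √(-8) = 2*I*√2)
h(x, L) = -8*I*√2
(h(-3, 6) + 113)² = (-8*I*√2 + 113)² = (113 - 8*I*√2)²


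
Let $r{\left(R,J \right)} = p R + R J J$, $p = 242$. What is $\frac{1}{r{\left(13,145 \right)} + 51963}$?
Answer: $\frac{1}{328434} \approx 3.0448 \cdot 10^{-6}$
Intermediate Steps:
$r{\left(R,J \right)} = 242 R + R J^{2}$ ($r{\left(R,J \right)} = 242 R + R J J = 242 R + J R J = 242 R + R J^{2}$)
$\frac{1}{r{\left(13,145 \right)} + 51963} = \frac{1}{13 \left(242 + 145^{2}\right) + 51963} = \frac{1}{13 \left(242 + 21025\right) + 51963} = \frac{1}{13 \cdot 21267 + 51963} = \frac{1}{276471 + 51963} = \frac{1}{328434}$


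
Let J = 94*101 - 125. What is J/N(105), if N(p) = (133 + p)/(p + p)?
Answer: 140535/17 ≈ 8266.8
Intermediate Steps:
N(p) = (133 + p)/(2*p) (N(p) = (133 + p)/((2*p)) = (133 + p)*(1/(2*p)) = (133 + p)/(2*p))
J = 9369 (J = 9494 - 125 = 9369)
J/N(105) = 9369/(((½)*(133 + 105)/105)) = 9369/(((½)*(1/105)*238)) = 9369/(17/15) = 9369*(15/17) = 140535/17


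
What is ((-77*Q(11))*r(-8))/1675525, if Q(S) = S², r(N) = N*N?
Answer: -596288/1675525 ≈ -0.35588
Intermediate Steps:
r(N) = N²
((-77*Q(11))*r(-8))/1675525 = (-77*11²*(-8)²)/1675525 = (-77*121*64)*(1/1675525) = -9317*64*(1/1675525) = -596288*1/1675525 = -596288/1675525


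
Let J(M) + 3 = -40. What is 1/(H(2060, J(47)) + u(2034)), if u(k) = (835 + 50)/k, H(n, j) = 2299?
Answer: 678/1559017 ≈ 0.00043489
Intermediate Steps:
J(M) = -43 (J(M) = -3 - 40 = -43)
u(k) = 885/k
1/(H(2060, J(47)) + u(2034)) = 1/(2299 + 885/2034) = 1/(2299 + 885*(1/2034)) = 1/(2299 + 295/678) = 1/(1559017/678) = 678/1559017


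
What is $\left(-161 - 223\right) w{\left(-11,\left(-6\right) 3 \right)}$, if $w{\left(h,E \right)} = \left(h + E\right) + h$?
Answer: $15360$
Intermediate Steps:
$w{\left(h,E \right)} = E + 2 h$ ($w{\left(h,E \right)} = \left(E + h\right) + h = E + 2 h$)
$\left(-161 - 223\right) w{\left(-11,\left(-6\right) 3 \right)} = \left(-161 - 223\right) \left(\left(-6\right) 3 + 2 \left(-11\right)\right) = \left(-161 - 223\right) \left(-18 - 22\right) = \left(-384\right) \left(-40\right) = 15360$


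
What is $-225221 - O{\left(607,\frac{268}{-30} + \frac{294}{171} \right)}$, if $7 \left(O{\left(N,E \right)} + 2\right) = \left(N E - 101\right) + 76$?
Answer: $- \frac{448056788}{1995} \approx -2.2459 \cdot 10^{5}$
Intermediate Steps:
$O{\left(N,E \right)} = - \frac{39}{7} + \frac{E N}{7}$ ($O{\left(N,E \right)} = -2 + \frac{\left(N E - 101\right) + 76}{7} = -2 + \frac{\left(E N - 101\right) + 76}{7} = -2 + \frac{\left(-101 + E N\right) + 76}{7} = -2 + \frac{-25 + E N}{7} = -2 + \left(- \frac{25}{7} + \frac{E N}{7}\right) = - \frac{39}{7} + \frac{E N}{7}$)
$-225221 - O{\left(607,\frac{268}{-30} + \frac{294}{171} \right)} = -225221 - \left(- \frac{39}{7} + \frac{1}{7} \left(\frac{268}{-30} + \frac{294}{171}\right) 607\right) = -225221 - \left(- \frac{39}{7} + \frac{1}{7} \left(268 \left(- \frac{1}{30}\right) + 294 \cdot \frac{1}{171}\right) 607\right) = -225221 - \left(- \frac{39}{7} + \frac{1}{7} \left(- \frac{134}{15} + \frac{98}{57}\right) 607\right) = -225221 - \left(- \frac{39}{7} + \frac{1}{7} \left(- \frac{2056}{285}\right) 607\right) = -225221 - \left(- \frac{39}{7} - \frac{1247992}{1995}\right) = -225221 - - \frac{1259107}{1995} = -225221 + \frac{1259107}{1995} = - \frac{448056788}{1995}$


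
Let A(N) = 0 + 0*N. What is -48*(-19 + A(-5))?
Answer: 912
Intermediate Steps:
A(N) = 0 (A(N) = 0 + 0 = 0)
-48*(-19 + A(-5)) = -48*(-19 + 0) = -48*(-19) = 912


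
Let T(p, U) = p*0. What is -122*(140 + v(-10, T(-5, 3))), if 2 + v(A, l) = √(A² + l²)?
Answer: -18056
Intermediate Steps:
T(p, U) = 0
v(A, l) = -2 + √(A² + l²)
-122*(140 + v(-10, T(-5, 3))) = -122*(140 + (-2 + √((-10)² + 0²))) = -122*(140 + (-2 + √(100 + 0))) = -122*(140 + (-2 + √100)) = -122*(140 + (-2 + 10)) = -122*(140 + 8) = -122*148 = -18056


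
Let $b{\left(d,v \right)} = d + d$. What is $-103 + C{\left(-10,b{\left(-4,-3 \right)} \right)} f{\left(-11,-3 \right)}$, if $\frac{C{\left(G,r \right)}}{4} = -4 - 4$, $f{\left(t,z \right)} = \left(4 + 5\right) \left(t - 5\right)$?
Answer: $4505$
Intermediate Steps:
$b{\left(d,v \right)} = 2 d$
$f{\left(t,z \right)} = -45 + 9 t$ ($f{\left(t,z \right)} = 9 \left(-5 + t\right) = -45 + 9 t$)
$C{\left(G,r \right)} = -32$ ($C{\left(G,r \right)} = 4 \left(-4 - 4\right) = 4 \left(-8\right) = -32$)
$-103 + C{\left(-10,b{\left(-4,-3 \right)} \right)} f{\left(-11,-3 \right)} = -103 - 32 \left(-45 + 9 \left(-11\right)\right) = -103 - 32 \left(-45 - 99\right) = -103 - -4608 = -103 + 4608 = 4505$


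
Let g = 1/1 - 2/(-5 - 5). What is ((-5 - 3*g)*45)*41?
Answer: -15867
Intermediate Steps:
g = 6/5 (g = 1*1 - 2/(-10) = 1 - 2*(-⅒) = 1 + ⅕ = 6/5 ≈ 1.2000)
((-5 - 3*g)*45)*41 = ((-5 - 3*6/5)*45)*41 = ((-5 - 18/5)*45)*41 = -43/5*45*41 = -387*41 = -15867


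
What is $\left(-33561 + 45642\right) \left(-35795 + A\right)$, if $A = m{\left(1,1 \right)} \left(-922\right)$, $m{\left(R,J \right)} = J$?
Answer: $-443578077$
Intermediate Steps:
$A = -922$ ($A = 1 \left(-922\right) = -922$)
$\left(-33561 + 45642\right) \left(-35795 + A\right) = \left(-33561 + 45642\right) \left(-35795 - 922\right) = 12081 \left(-36717\right) = -443578077$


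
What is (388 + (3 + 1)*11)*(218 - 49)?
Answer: 73008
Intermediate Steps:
(388 + (3 + 1)*11)*(218 - 49) = (388 + 4*11)*169 = (388 + 44)*169 = 432*169 = 73008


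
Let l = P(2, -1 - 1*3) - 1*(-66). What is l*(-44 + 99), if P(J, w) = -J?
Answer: 3520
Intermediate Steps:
l = 64 (l = -1*2 - 1*(-66) = -2 + 66 = 64)
l*(-44 + 99) = 64*(-44 + 99) = 64*55 = 3520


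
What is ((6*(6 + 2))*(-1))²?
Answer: 2304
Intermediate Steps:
((6*(6 + 2))*(-1))² = ((6*8)*(-1))² = (48*(-1))² = (-48)² = 2304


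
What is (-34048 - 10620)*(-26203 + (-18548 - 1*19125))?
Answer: 2853213168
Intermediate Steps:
(-34048 - 10620)*(-26203 + (-18548 - 1*19125)) = -44668*(-26203 + (-18548 - 19125)) = -44668*(-26203 - 37673) = -44668*(-63876) = 2853213168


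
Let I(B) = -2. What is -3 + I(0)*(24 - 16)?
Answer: -19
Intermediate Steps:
-3 + I(0)*(24 - 16) = -3 - 2*(24 - 16) = -3 - 2*8 = -3 - 16 = -19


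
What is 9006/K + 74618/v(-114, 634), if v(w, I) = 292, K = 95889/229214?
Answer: 101655170055/4666598 ≈ 21784.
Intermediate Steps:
K = 95889/229214 (K = 95889*(1/229214) = 95889/229214 ≈ 0.41834)
9006/K + 74618/v(-114, 634) = 9006/(95889/229214) + 74618/292 = 9006*(229214/95889) + 74618*(1/292) = 688100428/31963 + 37309/146 = 101655170055/4666598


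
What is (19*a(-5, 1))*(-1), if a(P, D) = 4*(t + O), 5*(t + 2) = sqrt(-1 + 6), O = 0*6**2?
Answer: 152 - 76*sqrt(5)/5 ≈ 118.01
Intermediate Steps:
O = 0 (O = 0*36 = 0)
t = -2 + sqrt(5)/5 (t = -2 + sqrt(-1 + 6)/5 = -2 + sqrt(5)/5 ≈ -1.5528)
a(P, D) = -8 + 4*sqrt(5)/5 (a(P, D) = 4*((-2 + sqrt(5)/5) + 0) = 4*(-2 + sqrt(5)/5) = -8 + 4*sqrt(5)/5)
(19*a(-5, 1))*(-1) = (19*(-8 + 4*sqrt(5)/5))*(-1) = (-152 + 76*sqrt(5)/5)*(-1) = 152 - 76*sqrt(5)/5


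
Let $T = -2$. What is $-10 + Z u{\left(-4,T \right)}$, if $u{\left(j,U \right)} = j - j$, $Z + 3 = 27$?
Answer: $-10$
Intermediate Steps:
$Z = 24$ ($Z = -3 + 27 = 24$)
$u{\left(j,U \right)} = 0$
$-10 + Z u{\left(-4,T \right)} = -10 + 24 \cdot 0 = -10 + 0 = -10$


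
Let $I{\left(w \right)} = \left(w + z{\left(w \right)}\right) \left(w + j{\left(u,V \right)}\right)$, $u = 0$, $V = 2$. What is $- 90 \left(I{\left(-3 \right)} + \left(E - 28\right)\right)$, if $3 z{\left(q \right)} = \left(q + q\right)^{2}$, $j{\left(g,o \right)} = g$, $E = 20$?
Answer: $3150$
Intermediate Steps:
$z{\left(q \right)} = \frac{4 q^{2}}{3}$ ($z{\left(q \right)} = \frac{\left(q + q\right)^{2}}{3} = \frac{\left(2 q\right)^{2}}{3} = \frac{4 q^{2}}{3}$)
$I{\left(w \right)} = w \left(w + \frac{4 w^{2}}{3}\right)$ ($I{\left(w \right)} = \left(w + \frac{4 w^{2}}{3}\right) \left(w + 0\right) = \left(w + \frac{4 w^{2}}{3}\right) w = w \left(w + \frac{4 w^{2}}{3}\right)$)
$- 90 \left(I{\left(-3 \right)} + \left(E - 28\right)\right) = - 90 \left(\frac{\left(-3\right)^{2} \left(3 + 4 \left(-3\right)\right)}{3} + \left(20 - 28\right)\right) = - 90 \left(\frac{1}{3} \cdot 9 \left(3 - 12\right) - 8\right) = - 90 \left(\frac{1}{3} \cdot 9 \left(-9\right) - 8\right) = - 90 \left(-27 - 8\right) = \left(-90\right) \left(-35\right) = 3150$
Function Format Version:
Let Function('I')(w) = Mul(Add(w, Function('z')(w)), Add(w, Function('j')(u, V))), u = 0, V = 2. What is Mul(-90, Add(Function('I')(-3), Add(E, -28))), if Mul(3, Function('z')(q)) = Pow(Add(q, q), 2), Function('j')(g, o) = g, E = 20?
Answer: 3150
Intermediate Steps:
Function('z')(q) = Mul(Rational(4, 3), Pow(q, 2)) (Function('z')(q) = Mul(Rational(1, 3), Pow(Add(q, q), 2)) = Mul(Rational(1, 3), Pow(Mul(2, q), 2)) = Mul(Rational(1, 3), Mul(4, Pow(q, 2))) = Mul(Rational(4, 3), Pow(q, 2)))
Function('I')(w) = Mul(w, Add(w, Mul(Rational(4, 3), Pow(w, 2)))) (Function('I')(w) = Mul(Add(w, Mul(Rational(4, 3), Pow(w, 2))), Add(w, 0)) = Mul(Add(w, Mul(Rational(4, 3), Pow(w, 2))), w) = Mul(w, Add(w, Mul(Rational(4, 3), Pow(w, 2)))))
Mul(-90, Add(Function('I')(-3), Add(E, -28))) = Mul(-90, Add(Mul(Rational(1, 3), Pow(-3, 2), Add(3, Mul(4, -3))), Add(20, -28))) = Mul(-90, Add(Mul(Rational(1, 3), 9, Add(3, -12)), -8)) = Mul(-90, Add(Mul(Rational(1, 3), 9, -9), -8)) = Mul(-90, Add(-27, -8)) = Mul(-90, -35) = 3150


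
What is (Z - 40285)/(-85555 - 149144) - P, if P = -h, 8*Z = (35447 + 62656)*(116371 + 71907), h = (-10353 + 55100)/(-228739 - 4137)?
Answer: -134418029440979/13663941081 ≈ -9837.4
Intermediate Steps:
h = -44747/232876 (h = 44747/(-232876) = 44747*(-1/232876) = -44747/232876 ≈ -0.19215)
Z = 9235318317/4 (Z = ((35447 + 62656)*(116371 + 71907))/8 = (98103*188278)/8 = (⅛)*18470636634 = 9235318317/4 ≈ 2.3088e+9)
P = 44747/232876 (P = -1*(-44747/232876) = 44747/232876 ≈ 0.19215)
(Z - 40285)/(-85555 - 149144) - P = (9235318317/4 - 40285)/(-85555 - 149144) - 1*44747/232876 = (9235157177/4)/(-234699) - 44747/232876 = (9235157177/4)*(-1/234699) - 44747/232876 = -9235157177/938796 - 44747/232876 = -134418029440979/13663941081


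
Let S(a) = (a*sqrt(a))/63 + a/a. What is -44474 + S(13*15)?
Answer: -44473 + 65*sqrt(195)/21 ≈ -44430.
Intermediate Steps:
S(a) = 1 + a**(3/2)/63 (S(a) = a**(3/2)*(1/63) + 1 = a**(3/2)/63 + 1 = 1 + a**(3/2)/63)
-44474 + S(13*15) = -44474 + (1 + (13*15)**(3/2)/63) = -44474 + (1 + 195**(3/2)/63) = -44474 + (1 + (195*sqrt(195))/63) = -44474 + (1 + 65*sqrt(195)/21) = -44473 + 65*sqrt(195)/21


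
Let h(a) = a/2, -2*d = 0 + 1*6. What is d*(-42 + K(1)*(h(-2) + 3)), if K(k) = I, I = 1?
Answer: 120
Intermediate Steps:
d = -3 (d = -(0 + 1*6)/2 = -(0 + 6)/2 = -½*6 = -3)
h(a) = a/2 (h(a) = a*(½) = a/2)
K(k) = 1
d*(-42 + K(1)*(h(-2) + 3)) = -3*(-42 + 1*((½)*(-2) + 3)) = -3*(-42 + 1*(-1 + 3)) = -3*(-42 + 1*2) = -3*(-42 + 2) = -3*(-40) = 120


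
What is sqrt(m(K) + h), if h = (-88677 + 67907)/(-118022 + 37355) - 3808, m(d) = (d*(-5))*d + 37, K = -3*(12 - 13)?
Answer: I*sqrt(2758851751426)/26889 ≈ 61.772*I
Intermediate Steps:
K = 3 (K = -3*(-1) = 3)
m(d) = 37 - 5*d**2 (m(d) = (-5*d)*d + 37 = -5*d**2 + 37 = 37 - 5*d**2)
h = -307159166/80667 (h = -20770/(-80667) - 3808 = -20770*(-1/80667) - 3808 = 20770/80667 - 3808 = -307159166/80667 ≈ -3807.7)
sqrt(m(K) + h) = sqrt((37 - 5*3**2) - 307159166/80667) = sqrt((37 - 5*9) - 307159166/80667) = sqrt((37 - 45) - 307159166/80667) = sqrt(-8 - 307159166/80667) = sqrt(-307804502/80667) = I*sqrt(2758851751426)/26889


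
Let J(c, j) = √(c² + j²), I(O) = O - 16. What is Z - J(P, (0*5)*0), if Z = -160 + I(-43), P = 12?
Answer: -231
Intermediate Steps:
I(O) = -16 + O
Z = -219 (Z = -160 + (-16 - 43) = -160 - 59 = -219)
Z - J(P, (0*5)*0) = -219 - √(12² + ((0*5)*0)²) = -219 - √(144 + (0*0)²) = -219 - √(144 + 0²) = -219 - √(144 + 0) = -219 - √144 = -219 - 1*12 = -219 - 12 = -231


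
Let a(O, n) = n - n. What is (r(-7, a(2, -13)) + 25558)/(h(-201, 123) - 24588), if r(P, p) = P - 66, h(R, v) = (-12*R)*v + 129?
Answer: 8495/90739 ≈ 0.093620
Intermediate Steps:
a(O, n) = 0
h(R, v) = 129 - 12*R*v (h(R, v) = -12*R*v + 129 = 129 - 12*R*v)
r(P, p) = -66 + P
(r(-7, a(2, -13)) + 25558)/(h(-201, 123) - 24588) = ((-66 - 7) + 25558)/((129 - 12*(-201)*123) - 24588) = (-73 + 25558)/((129 + 296676) - 24588) = 25485/(296805 - 24588) = 25485/272217 = 25485*(1/272217) = 8495/90739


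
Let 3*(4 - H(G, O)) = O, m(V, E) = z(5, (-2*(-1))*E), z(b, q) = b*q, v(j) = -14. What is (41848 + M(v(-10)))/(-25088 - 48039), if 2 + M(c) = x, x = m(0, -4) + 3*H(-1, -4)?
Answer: -41822/73127 ≈ -0.57191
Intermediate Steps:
m(V, E) = 10*E (m(V, E) = 5*((-2*(-1))*E) = 5*(2*E) = 10*E)
H(G, O) = 4 - O/3
x = -24 (x = 10*(-4) + 3*(4 - ⅓*(-4)) = -40 + 3*(4 + 4/3) = -40 + 3*(16/3) = -40 + 16 = -24)
M(c) = -26 (M(c) = -2 - 24 = -26)
(41848 + M(v(-10)))/(-25088 - 48039) = (41848 - 26)/(-25088 - 48039) = 41822/(-73127) = 41822*(-1/73127) = -41822/73127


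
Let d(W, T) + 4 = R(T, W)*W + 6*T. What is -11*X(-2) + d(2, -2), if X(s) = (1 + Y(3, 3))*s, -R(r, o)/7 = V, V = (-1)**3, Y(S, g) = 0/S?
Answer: 20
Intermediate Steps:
Y(S, g) = 0
V = -1
R(r, o) = 7 (R(r, o) = -7*(-1) = 7)
X(s) = s (X(s) = (1 + 0)*s = 1*s = s)
d(W, T) = -4 + 6*T + 7*W (d(W, T) = -4 + (7*W + 6*T) = -4 + (6*T + 7*W) = -4 + 6*T + 7*W)
-11*X(-2) + d(2, -2) = -11*(-2) + (-4 + 6*(-2) + 7*2) = 22 + (-4 - 12 + 14) = 22 - 2 = 20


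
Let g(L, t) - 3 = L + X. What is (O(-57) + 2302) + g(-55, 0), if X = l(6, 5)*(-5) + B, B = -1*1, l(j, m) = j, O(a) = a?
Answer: 2162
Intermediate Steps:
B = -1
X = -31 (X = 6*(-5) - 1 = -30 - 1 = -31)
g(L, t) = -28 + L (g(L, t) = 3 + (L - 31) = 3 + (-31 + L) = -28 + L)
(O(-57) + 2302) + g(-55, 0) = (-57 + 2302) + (-28 - 55) = 2245 - 83 = 2162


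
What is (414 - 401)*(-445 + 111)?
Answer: -4342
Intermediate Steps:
(414 - 401)*(-445 + 111) = 13*(-334) = -4342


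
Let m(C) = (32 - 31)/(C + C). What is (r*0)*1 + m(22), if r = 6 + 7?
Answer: 1/44 ≈ 0.022727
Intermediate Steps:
r = 13
m(C) = 1/(2*C)
(r*0)*1 + m(22) = (13*0)*1 + (½)/22 = 0*1 + (½)*(1/22) = 0 + 1/44 = 1/44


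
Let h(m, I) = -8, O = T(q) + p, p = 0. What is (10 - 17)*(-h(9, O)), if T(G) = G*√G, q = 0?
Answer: -56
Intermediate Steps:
T(G) = G^(3/2)
O = 0 (O = 0^(3/2) + 0 = 0 + 0 = 0)
(10 - 17)*(-h(9, O)) = (10 - 17)*(-1*(-8)) = -7*8 = -56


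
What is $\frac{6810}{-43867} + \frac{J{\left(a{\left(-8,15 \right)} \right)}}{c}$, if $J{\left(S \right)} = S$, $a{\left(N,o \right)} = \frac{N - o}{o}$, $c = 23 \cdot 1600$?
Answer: $- \frac{163483867}{1052808000} \approx -0.15528$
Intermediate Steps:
$c = 36800$
$a{\left(N,o \right)} = \frac{N - o}{o}$
$\frac{6810}{-43867} + \frac{J{\left(a{\left(-8,15 \right)} \right)}}{c} = \frac{6810}{-43867} + \frac{\frac{1}{15} \left(-8 - 15\right)}{36800} = 6810 \left(- \frac{1}{43867}\right) + \frac{-8 - 15}{15} \cdot \frac{1}{36800} = - \frac{6810}{43867} + \frac{1}{15} \left(-23\right) \frac{1}{36800} = - \frac{6810}{43867} - \frac{1}{24000} = - \frac{163483867}{1052808000}$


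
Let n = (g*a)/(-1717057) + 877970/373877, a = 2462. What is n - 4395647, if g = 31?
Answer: -2821863761735793987/641968119989 ≈ -4.3956e+6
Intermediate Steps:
n = 1478989493896/641968119989 (n = (31*2462)/(-1717057) + 877970/373877 = 76322*(-1/1717057) + 877970*(1/373877) = -76322/1717057 + 877970/373877 = 1478989493896/641968119989 ≈ 2.3038)
n - 4395647 = 1478989493896/641968119989 - 4395647 = -2821863761735793987/641968119989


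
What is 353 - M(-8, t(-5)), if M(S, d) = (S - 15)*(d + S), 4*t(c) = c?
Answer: 561/4 ≈ 140.25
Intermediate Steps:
t(c) = c/4
M(S, d) = (-15 + S)*(S + d)
353 - M(-8, t(-5)) = 353 - ((-8)² - 15*(-8) - 15*(-5)/4 - 2*(-5)) = 353 - (64 + 120 - 15*(-5/4) - 8*(-5/4)) = 353 - (64 + 120 + 75/4 + 10) = 353 - 1*851/4 = 353 - 851/4 = 561/4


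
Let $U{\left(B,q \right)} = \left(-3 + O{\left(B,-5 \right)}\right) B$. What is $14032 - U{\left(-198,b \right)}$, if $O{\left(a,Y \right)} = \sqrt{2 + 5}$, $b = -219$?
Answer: $13438 + 198 \sqrt{7} \approx 13962.0$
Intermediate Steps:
$O{\left(a,Y \right)} = \sqrt{7}$
$U{\left(B,q \right)} = B \left(-3 + \sqrt{7}\right)$ ($U{\left(B,q \right)} = \left(-3 + \sqrt{7}\right) B = B \left(-3 + \sqrt{7}\right)$)
$14032 - U{\left(-198,b \right)} = 14032 - - 198 \left(-3 + \sqrt{7}\right) = 14032 - \left(594 - 198 \sqrt{7}\right) = 13438 + 198 \sqrt{7}$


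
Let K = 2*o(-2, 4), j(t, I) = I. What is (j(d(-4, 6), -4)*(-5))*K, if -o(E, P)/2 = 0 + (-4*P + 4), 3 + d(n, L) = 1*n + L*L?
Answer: 960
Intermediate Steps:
d(n, L) = -3 + n + L² (d(n, L) = -3 + (1*n + L*L) = -3 + (n + L²) = -3 + n + L²)
o(E, P) = -8 + 8*P (o(E, P) = -2*(0 + (-4*P + 4)) = -2*(0 + (4 - 4*P)) = -2*(4 - 4*P) = -8 + 8*P)
K = 48 (K = 2*(-8 + 8*4) = 2*(-8 + 32) = 2*24 = 48)
(j(d(-4, 6), -4)*(-5))*K = -4*(-5)*48 = 20*48 = 960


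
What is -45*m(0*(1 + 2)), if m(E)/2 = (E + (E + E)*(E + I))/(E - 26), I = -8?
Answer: 0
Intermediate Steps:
m(E) = 2*(E + 2*E*(-8 + E))/(-26 + E) (m(E) = 2*((E + (E + E)*(E - 8))/(E - 26)) = 2*((E + (2*E)*(-8 + E))/(-26 + E)) = 2*((E + 2*E*(-8 + E))/(-26 + E)) = 2*(E + 2*E*(-8 + E))/(-26 + E))
-45*m(0*(1 + 2)) = -90*0*(1 + 2)*(-15 + 2*(0*(1 + 2)))/(-26 + 0*(1 + 2)) = -90*0*3*(-15 + 2*(0*3))/(-26 + 0*3) = -90*0*(-15 + 2*0)/(-26 + 0) = -90*0*(-15 + 0)/(-26) = -90*0*(-1)*(-15)/26 = -45*0 = 0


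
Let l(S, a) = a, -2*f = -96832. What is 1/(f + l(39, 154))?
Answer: 1/48570 ≈ 2.0589e-5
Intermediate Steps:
f = 48416 (f = -½*(-96832) = 48416)
1/(f + l(39, 154)) = 1/(48416 + 154) = 1/48570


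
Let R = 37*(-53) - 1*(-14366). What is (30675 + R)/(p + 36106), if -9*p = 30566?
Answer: 96930/73597 ≈ 1.3170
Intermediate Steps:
p = -30566/9 (p = -1/9*30566 = -30566/9 ≈ -3396.2)
R = 12405 (R = -1961 + 14366 = 12405)
(30675 + R)/(p + 36106) = (30675 + 12405)/(-30566/9 + 36106) = 43080/(294388/9) = 43080*(9/294388) = 96930/73597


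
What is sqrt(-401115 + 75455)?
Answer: 2*I*sqrt(81415) ≈ 570.67*I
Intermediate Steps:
sqrt(-401115 + 75455) = sqrt(-325660) = 2*I*sqrt(81415)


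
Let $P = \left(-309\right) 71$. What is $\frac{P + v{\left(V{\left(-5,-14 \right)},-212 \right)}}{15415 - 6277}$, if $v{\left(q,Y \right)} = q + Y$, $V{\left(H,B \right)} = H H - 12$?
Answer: $- \frac{11069}{4569} \approx -2.4226$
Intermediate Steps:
$V{\left(H,B \right)} = -12 + H^{2}$ ($V{\left(H,B \right)} = H^{2} - 12 = -12 + H^{2}$)
$v{\left(q,Y \right)} = Y + q$
$P = -21939$
$\frac{P + v{\left(V{\left(-5,-14 \right)},-212 \right)}}{15415 - 6277} = \frac{-21939 - \left(224 - 25\right)}{15415 - 6277} = \frac{-21939 + \left(-212 + \left(-12 + 25\right)\right)}{9138} = \left(-21939 + \left(-212 + 13\right)\right) \frac{1}{9138} = \left(-21939 - 199\right) \frac{1}{9138} = \left(-22138\right) \frac{1}{9138} = - \frac{11069}{4569}$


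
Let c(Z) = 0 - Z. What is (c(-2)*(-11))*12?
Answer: -264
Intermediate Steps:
c(Z) = -Z
(c(-2)*(-11))*12 = (-1*(-2)*(-11))*12 = (2*(-11))*12 = -22*12 = -264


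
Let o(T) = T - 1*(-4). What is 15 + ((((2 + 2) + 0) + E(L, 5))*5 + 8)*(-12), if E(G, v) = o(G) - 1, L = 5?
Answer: -801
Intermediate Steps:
o(T) = 4 + T (o(T) = T + 4 = 4 + T)
E(G, v) = 3 + G (E(G, v) = (4 + G) - 1 = 3 + G)
15 + ((((2 + 2) + 0) + E(L, 5))*5 + 8)*(-12) = 15 + ((((2 + 2) + 0) + (3 + 5))*5 + 8)*(-12) = 15 + (((4 + 0) + 8)*5 + 8)*(-12) = 15 + ((4 + 8)*5 + 8)*(-12) = 15 + (12*5 + 8)*(-12) = 15 + (60 + 8)*(-12) = 15 + 68*(-12) = 15 - 816 = -801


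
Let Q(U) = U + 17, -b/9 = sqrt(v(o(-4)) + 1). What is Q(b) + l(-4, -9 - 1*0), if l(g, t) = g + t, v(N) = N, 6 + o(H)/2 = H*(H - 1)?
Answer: 4 - 9*sqrt(29) ≈ -44.466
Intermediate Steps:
o(H) = -12 + 2*H*(-1 + H) (o(H) = -12 + 2*(H*(H - 1)) = -12 + 2*(H*(-1 + H)) = -12 + 2*H*(-1 + H))
b = -9*sqrt(29) (b = -9*sqrt((-12 - 2*(-4) + 2*(-4)**2) + 1) = -9*sqrt((-12 + 8 + 2*16) + 1) = -9*sqrt((-12 + 8 + 32) + 1) = -9*sqrt(28 + 1) = -9*sqrt(29) ≈ -48.466)
Q(U) = 17 + U
Q(b) + l(-4, -9 - 1*0) = (17 - 9*sqrt(29)) + (-4 + (-9 - 1*0)) = (17 - 9*sqrt(29)) + (-4 + (-9 + 0)) = (17 - 9*sqrt(29)) + (-4 - 9) = (17 - 9*sqrt(29)) - 13 = 4 - 9*sqrt(29)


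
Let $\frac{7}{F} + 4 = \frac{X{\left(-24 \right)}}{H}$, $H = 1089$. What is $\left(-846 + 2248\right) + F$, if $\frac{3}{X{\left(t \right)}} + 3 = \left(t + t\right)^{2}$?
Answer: $\frac{668329523}{477293} \approx 1400.3$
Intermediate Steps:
$X{\left(t \right)} = \frac{3}{-3 + 4 t^{2}}$ ($X{\left(t \right)} = \frac{3}{-3 + \left(t + t\right)^{2}} = \frac{3}{-3 + \left(2 t\right)^{2}} = \frac{3}{-3 + 4 t^{2}}$)
$F = - \frac{835263}{477293}$ ($F = \frac{7}{-4 + \frac{3 \frac{1}{-3 + 4 \left(-24\right)^{2}}}{1089}} = \frac{7}{-4 + \frac{3}{-3 + 4 \cdot 576} \cdot \frac{1}{1089}} = \frac{7}{-4 + \frac{3}{-3 + 2304} \cdot \frac{1}{1089}} = \frac{7}{-4 + \frac{3}{2301} \cdot \frac{1}{1089}} = \frac{7}{-4 + 3 \cdot \frac{1}{2301} \cdot \frac{1}{1089}} = \frac{7}{-4 + \frac{1}{767} \cdot \frac{1}{1089}} = \frac{7}{-4 + \frac{1}{835263}} = \frac{7}{- \frac{3341051}{835263}} = 7 \left(- \frac{835263}{3341051}\right) = - \frac{835263}{477293} \approx -1.75$)
$\left(-846 + 2248\right) + F = \left(-846 + 2248\right) - \frac{835263}{477293} = 1402 - \frac{835263}{477293} = \frac{668329523}{477293}$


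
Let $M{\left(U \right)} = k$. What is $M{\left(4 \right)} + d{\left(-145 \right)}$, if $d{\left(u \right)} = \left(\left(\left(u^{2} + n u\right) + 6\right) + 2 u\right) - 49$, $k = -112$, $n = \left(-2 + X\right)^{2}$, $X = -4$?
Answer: $15360$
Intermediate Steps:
$n = 36$ ($n = \left(-2 - 4\right)^{2} = \left(-6\right)^{2} = 36$)
$M{\left(U \right)} = -112$
$d{\left(u \right)} = -43 + u^{2} + 38 u$ ($d{\left(u \right)} = \left(\left(\left(u^{2} + 36 u\right) + 6\right) + 2 u\right) - 49 = \left(\left(6 + u^{2} + 36 u\right) + 2 u\right) - 49 = \left(6 + u^{2} + 38 u\right) - 49 = -43 + u^{2} + 38 u$)
$M{\left(4 \right)} + d{\left(-145 \right)} = -112 + \left(-43 + \left(-145\right)^{2} + 38 \left(-145\right)\right) = -112 - -15472 = -112 + 15472 = 15360$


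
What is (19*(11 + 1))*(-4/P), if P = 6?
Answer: -152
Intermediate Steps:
(19*(11 + 1))*(-4/P) = (19*(11 + 1))*(-4/6) = (19*12)*(-4*⅙) = 228*(-⅔) = -152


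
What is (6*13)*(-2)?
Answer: -156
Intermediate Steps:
(6*13)*(-2) = 78*(-2) = -156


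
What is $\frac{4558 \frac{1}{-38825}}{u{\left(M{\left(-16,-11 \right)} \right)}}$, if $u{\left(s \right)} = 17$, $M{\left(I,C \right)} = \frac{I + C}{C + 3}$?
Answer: $- \frac{4558}{660025} \approx -0.0069058$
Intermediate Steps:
$M{\left(I,C \right)} = \frac{C + I}{3 + C}$
$\frac{4558 \frac{1}{-38825}}{u{\left(M{\left(-16,-11 \right)} \right)}} = \frac{4558 \frac{1}{-38825}}{17} = 4558 \left(- \frac{1}{38825}\right) \frac{1}{17} = \left(- \frac{4558}{38825}\right) \frac{1}{17} = - \frac{4558}{660025}$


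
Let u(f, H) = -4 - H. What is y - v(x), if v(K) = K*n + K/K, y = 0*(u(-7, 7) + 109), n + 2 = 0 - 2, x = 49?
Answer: 195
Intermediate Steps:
n = -4 (n = -2 + (0 - 2) = -2 - 2 = -4)
y = 0 (y = 0*((-4 - 1*7) + 109) = 0*((-4 - 7) + 109) = 0*(-11 + 109) = 0*98 = 0)
v(K) = 1 - 4*K (v(K) = K*(-4) + K/K = -4*K + 1 = 1 - 4*K)
y - v(x) = 0 - (1 - 4*49) = 0 - (1 - 196) = 0 - 1*(-195) = 0 + 195 = 195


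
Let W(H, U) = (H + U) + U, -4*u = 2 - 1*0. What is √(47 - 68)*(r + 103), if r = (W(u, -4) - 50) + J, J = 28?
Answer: 145*I*√21/2 ≈ 332.24*I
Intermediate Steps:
u = -½ (u = -(2 - 1*0)/4 = -(2 + 0)/4 = -¼*2 = -½ ≈ -0.50000)
W(H, U) = H + 2*U
r = -61/2 (r = ((-½ + 2*(-4)) - 50) + 28 = ((-½ - 8) - 50) + 28 = (-17/2 - 50) + 28 = -117/2 + 28 = -61/2 ≈ -30.500)
√(47 - 68)*(r + 103) = √(47 - 68)*(-61/2 + 103) = √(-21)*(145/2) = (I*√21)*(145/2) = 145*I*√21/2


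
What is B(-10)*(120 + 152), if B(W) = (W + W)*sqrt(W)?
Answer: -5440*I*sqrt(10) ≈ -17203.0*I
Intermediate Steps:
B(W) = 2*W**(3/2) (B(W) = (2*W)*sqrt(W) = 2*W**(3/2))
B(-10)*(120 + 152) = (2*(-10)**(3/2))*(120 + 152) = (2*(-10*I*sqrt(10)))*272 = -20*I*sqrt(10)*272 = -5440*I*sqrt(10)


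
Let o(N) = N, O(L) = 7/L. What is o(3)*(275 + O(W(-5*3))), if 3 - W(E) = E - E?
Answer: 832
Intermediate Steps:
W(E) = 3 (W(E) = 3 - (E - E) = 3 - 1*0 = 3 + 0 = 3)
o(3)*(275 + O(W(-5*3))) = 3*(275 + 7/3) = 3*(832/3) = 832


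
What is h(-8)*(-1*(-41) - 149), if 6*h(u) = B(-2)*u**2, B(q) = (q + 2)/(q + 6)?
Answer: 0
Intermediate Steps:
B(q) = (2 + q)/(6 + q)
h(u) = 0 (h(u) = (((2 - 2)/(6 - 2))*u**2)/6 = ((0/4)*u**2)/6 = (((1/4)*0)*u**2)/6 = (0*u**2)/6 = (1/6)*0 = 0)
h(-8)*(-1*(-41) - 149) = 0*(-1*(-41) - 149) = 0*(41 - 149) = 0*(-108) = 0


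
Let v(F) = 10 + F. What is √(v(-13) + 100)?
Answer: √97 ≈ 9.8489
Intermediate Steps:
√(v(-13) + 100) = √((10 - 13) + 100) = √(-3 + 100) = √97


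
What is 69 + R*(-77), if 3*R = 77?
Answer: -5722/3 ≈ -1907.3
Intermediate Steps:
R = 77/3 (R = (1/3)*77 = 77/3 ≈ 25.667)
69 + R*(-77) = 69 + (77/3)*(-77) = 69 - 5929/3 = -5722/3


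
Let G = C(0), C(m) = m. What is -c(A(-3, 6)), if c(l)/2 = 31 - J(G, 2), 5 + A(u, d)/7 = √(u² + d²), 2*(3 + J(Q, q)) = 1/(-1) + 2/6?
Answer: -206/3 ≈ -68.667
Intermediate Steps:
G = 0
J(Q, q) = -10/3 (J(Q, q) = -3 + (1/(-1) + 2/6)/2 = -3 + (1*(-1) + 2*(⅙))/2 = -3 + (-1 + ⅓)/2 = -3 + (½)*(-⅔) = -3 - ⅓ = -10/3)
A(u, d) = -35 + 7*√(d² + u²) (A(u, d) = -35 + 7*√(u² + d²) = -35 + 7*√(d² + u²))
c(l) = 206/3 (c(l) = 2*(31 - 1*(-10/3)) = 2*(31 + 10/3) = 2*(103/3) = 206/3)
-c(A(-3, 6)) = -1*206/3 = -206/3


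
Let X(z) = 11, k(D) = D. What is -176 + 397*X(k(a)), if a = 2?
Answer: 4191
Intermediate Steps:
-176 + 397*X(k(a)) = -176 + 397*11 = -176 + 4367 = 4191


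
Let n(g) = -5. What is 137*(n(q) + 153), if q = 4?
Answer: 20276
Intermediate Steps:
137*(n(q) + 153) = 137*(-5 + 153) = 137*148 = 20276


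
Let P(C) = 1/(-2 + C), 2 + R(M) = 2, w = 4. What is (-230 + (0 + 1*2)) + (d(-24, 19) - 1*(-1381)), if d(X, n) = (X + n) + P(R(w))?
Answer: 2295/2 ≈ 1147.5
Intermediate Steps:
R(M) = 0 (R(M) = -2 + 2 = 0)
d(X, n) = -½ + X + n (d(X, n) = (X + n) + 1/(-2 + 0) = (X + n) + 1/(-2) = (X + n) - ½ = -½ + X + n)
(-230 + (0 + 1*2)) + (d(-24, 19) - 1*(-1381)) = (-230 + (0 + 1*2)) + ((-½ - 24 + 19) - 1*(-1381)) = (-230 + (0 + 2)) + (-11/2 + 1381) = (-230 + 2) + 2751/2 = -228 + 2751/2 = 2295/2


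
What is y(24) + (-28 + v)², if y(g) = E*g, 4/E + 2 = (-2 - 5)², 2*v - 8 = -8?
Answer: 36944/47 ≈ 786.04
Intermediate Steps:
v = 0 (v = 4 + (½)*(-8) = 4 - 4 = 0)
E = 4/47 (E = 4/(-2 + (-2 - 5)²) = 4/(-2 + (-7)²) = 4/(-2 + 49) = 4/47 ≈ 0.085106)
y(g) = 4*g/47
y(24) + (-28 + v)² = (4/47)*24 + (-28 + 0)² = 96/47 + (-28)² = 96/47 + 784 = 36944/47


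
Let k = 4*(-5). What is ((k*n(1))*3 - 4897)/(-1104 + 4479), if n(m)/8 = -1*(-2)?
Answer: -5857/3375 ≈ -1.7354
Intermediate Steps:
n(m) = 16 (n(m) = 8*(-1*(-2)) = 8*2 = 16)
k = -20
((k*n(1))*3 - 4897)/(-1104 + 4479) = (-20*16*3 - 4897)/(-1104 + 4479) = (-320*3 - 4897)/3375 = (-960 - 4897)*(1/3375) = -5857*1/3375 = -5857/3375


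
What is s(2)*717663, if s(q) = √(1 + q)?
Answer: 717663*√3 ≈ 1.2430e+6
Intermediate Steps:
s(2)*717663 = √(1 + 2)*717663 = √3*717663 = 717663*√3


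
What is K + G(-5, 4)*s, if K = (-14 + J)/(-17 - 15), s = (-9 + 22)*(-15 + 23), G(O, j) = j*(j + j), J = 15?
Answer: 106495/32 ≈ 3328.0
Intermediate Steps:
G(O, j) = 2*j**2 (G(O, j) = j*(2*j) = 2*j**2)
s = 104 (s = 13*8 = 104)
K = -1/32 (K = (-14 + 15)/(-17 - 15) = 1/(-32) = 1*(-1/32) = -1/32 ≈ -0.031250)
K + G(-5, 4)*s = -1/32 + (2*4**2)*104 = -1/32 + (2*16)*104 = -1/32 + 32*104 = -1/32 + 3328 = 106495/32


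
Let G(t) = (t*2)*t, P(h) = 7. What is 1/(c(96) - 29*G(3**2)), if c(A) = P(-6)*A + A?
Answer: -1/3930 ≈ -0.00025445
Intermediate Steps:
G(t) = 2*t**2 (G(t) = (2*t)*t = 2*t**2)
c(A) = 8*A (c(A) = 7*A + A = 8*A)
1/(c(96) - 29*G(3**2)) = 1/(8*96 - 58*(3**2)**2) = 1/(768 - 58*9**2) = 1/(768 - 58*81) = 1/(768 - 29*162) = 1/(768 - 4698) = 1/(-3930) = -1/3930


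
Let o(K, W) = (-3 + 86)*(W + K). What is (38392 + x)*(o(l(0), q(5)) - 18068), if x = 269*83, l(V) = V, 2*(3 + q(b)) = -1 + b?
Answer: -1102110569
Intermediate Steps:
q(b) = -7/2 + b/2 (q(b) = -3 + (-1 + b)/2 = -3 + (-½ + b/2) = -7/2 + b/2)
o(K, W) = 83*K + 83*W (o(K, W) = 83*(K + W) = 83*K + 83*W)
x = 22327
(38392 + x)*(o(l(0), q(5)) - 18068) = (38392 + 22327)*((83*0 + 83*(-7/2 + (½)*5)) - 18068) = 60719*((0 + 83*(-7/2 + 5/2)) - 18068) = 60719*((0 + 83*(-1)) - 18068) = 60719*((0 - 83) - 18068) = 60719*(-83 - 18068) = 60719*(-18151) = -1102110569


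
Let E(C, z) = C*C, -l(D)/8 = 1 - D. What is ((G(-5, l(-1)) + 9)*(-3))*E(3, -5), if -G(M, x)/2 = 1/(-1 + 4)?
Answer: -225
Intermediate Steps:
l(D) = -8 + 8*D (l(D) = -8*(1 - D) = -8 + 8*D)
G(M, x) = -⅔ (G(M, x) = -2/(-1 + 4) = -2/3 = -2*⅓ = -⅔)
E(C, z) = C²
((G(-5, l(-1)) + 9)*(-3))*E(3, -5) = ((-⅔ + 9)*(-3))*3² = ((25/3)*(-3))*9 = -25*9 = -225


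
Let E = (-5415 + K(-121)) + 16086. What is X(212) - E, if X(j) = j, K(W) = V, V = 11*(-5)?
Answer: -10404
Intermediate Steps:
V = -55
K(W) = -55
E = 10616 (E = (-5415 - 55) + 16086 = -5470 + 16086 = 10616)
X(212) - E = 212 - 1*10616 = 212 - 10616 = -10404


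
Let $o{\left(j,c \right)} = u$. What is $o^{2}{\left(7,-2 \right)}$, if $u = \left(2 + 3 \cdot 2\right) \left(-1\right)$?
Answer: $64$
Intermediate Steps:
$u = -8$ ($u = \left(2 + 6\right) \left(-1\right) = 8 \left(-1\right) = -8$)
$o{\left(j,c \right)} = -8$
$o^{2}{\left(7,-2 \right)} = \left(-8\right)^{2} = 64$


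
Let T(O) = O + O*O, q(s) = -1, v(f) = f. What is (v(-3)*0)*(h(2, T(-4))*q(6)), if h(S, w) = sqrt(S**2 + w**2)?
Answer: 0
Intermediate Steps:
T(O) = O + O**2
(v(-3)*0)*(h(2, T(-4))*q(6)) = (-3*0)*(sqrt(2**2 + (-4*(1 - 4))**2)*(-1)) = 0*(sqrt(4 + (-4*(-3))**2)*(-1)) = 0*(sqrt(4 + 12**2)*(-1)) = 0*(sqrt(4 + 144)*(-1)) = 0*(sqrt(148)*(-1)) = 0*((2*sqrt(37))*(-1)) = 0*(-2*sqrt(37)) = 0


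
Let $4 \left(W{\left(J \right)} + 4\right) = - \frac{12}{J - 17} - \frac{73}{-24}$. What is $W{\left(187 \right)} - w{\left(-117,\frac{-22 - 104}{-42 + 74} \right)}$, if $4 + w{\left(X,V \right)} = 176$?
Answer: $- \frac{1430099}{8160} \approx -175.26$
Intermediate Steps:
$w{\left(X,V \right)} = 172$ ($w{\left(X,V \right)} = -4 + 176 = 172$)
$W{\left(J \right)} = - \frac{311}{96} - \frac{3}{-17 + J}$ ($W{\left(J \right)} = -4 + \frac{- \frac{12}{J - 17} - \frac{73}{-24}}{4} = -4 + \frac{- \frac{12}{-17 + J} - - \frac{73}{24}}{4} = -4 + \frac{- \frac{12}{-17 + J} + \frac{73}{24}}{4} = -4 + \frac{\frac{73}{24} - \frac{12}{-17 + J}}{4} = -4 + \left(\frac{73}{96} - \frac{3}{-17 + J}\right) = - \frac{311}{96} - \frac{3}{-17 + J}$)
$W{\left(187 \right)} - w{\left(-117,\frac{-22 - 104}{-42 + 74} \right)} = \frac{4999 - 58157}{96 \left(-17 + 187\right)} - 172 = \frac{4999 - 58157}{96 \cdot 170} - 172 = \frac{1}{96} \cdot \frac{1}{170} \left(-53158\right) - 172 = - \frac{26579}{8160} - 172 = - \frac{1430099}{8160}$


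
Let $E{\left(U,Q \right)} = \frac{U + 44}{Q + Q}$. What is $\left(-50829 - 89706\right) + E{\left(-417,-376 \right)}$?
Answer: $- \frac{105681947}{752} \approx -1.4053 \cdot 10^{5}$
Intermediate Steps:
$E{\left(U,Q \right)} = \frac{44 + U}{2 Q}$
$\left(-50829 - 89706\right) + E{\left(-417,-376 \right)} = \left(-50829 - 89706\right) + \frac{44 - 417}{2 \left(-376\right)} = -140535 + \frac{1}{2} \left(- \frac{1}{376}\right) \left(-373\right) = -140535 + \frac{373}{752} = - \frac{105681947}{752}$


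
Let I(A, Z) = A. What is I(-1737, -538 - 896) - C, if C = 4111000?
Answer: -4112737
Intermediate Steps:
I(-1737, -538 - 896) - C = -1737 - 1*4111000 = -1737 - 4111000 = -4112737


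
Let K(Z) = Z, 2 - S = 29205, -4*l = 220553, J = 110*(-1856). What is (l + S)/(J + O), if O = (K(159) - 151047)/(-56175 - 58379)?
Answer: 19323255105/46774387504 ≈ 0.41312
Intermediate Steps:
J = -204160
l = -220553/4 (l = -1/4*220553 = -220553/4 ≈ -55138.)
S = -29203 (S = 2 - 1*29205 = 2 - 29205 = -29203)
O = 75444/57277 (O = (159 - 151047)/(-56175 - 58379) = -150888/(-114554) = -150888*(-1/114554) = 75444/57277 ≈ 1.3172)
(l + S)/(J + O) = (-220553/4 - 29203)/(-204160 + 75444/57277) = -337365/(4*(-11693596876/57277)) = -337365/4*(-57277/11693596876) = 19323255105/46774387504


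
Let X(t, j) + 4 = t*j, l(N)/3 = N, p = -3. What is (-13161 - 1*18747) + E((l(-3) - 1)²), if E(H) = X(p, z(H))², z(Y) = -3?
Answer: -31883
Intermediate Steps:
l(N) = 3*N
X(t, j) = -4 + j*t (X(t, j) = -4 + t*j = -4 + j*t)
E(H) = 25 (E(H) = (-4 - 3*(-3))² = (-4 + 9)² = 5² = 25)
(-13161 - 1*18747) + E((l(-3) - 1)²) = (-13161 - 1*18747) + 25 = (-13161 - 18747) + 25 = -31908 + 25 = -31883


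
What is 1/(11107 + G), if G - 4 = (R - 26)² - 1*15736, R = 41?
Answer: -1/4400 ≈ -0.00022727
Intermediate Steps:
G = -15507 (G = 4 + ((41 - 26)² - 1*15736) = 4 + (15² - 15736) = 4 + (225 - 15736) = 4 - 15511 = -15507)
1/(11107 + G) = 1/(11107 - 15507) = 1/(-4400) = -1/4400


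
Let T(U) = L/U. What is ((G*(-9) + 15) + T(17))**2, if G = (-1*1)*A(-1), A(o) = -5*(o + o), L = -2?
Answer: 3179089/289 ≈ 11000.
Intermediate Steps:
A(o) = -10*o
T(U) = -2/U
G = -10 (G = (-1*1)*(-10*(-1)) = -1*10 = -10)
((G*(-9) + 15) + T(17))**2 = ((-10*(-9) + 15) - 2/17)**2 = ((90 + 15) - 2*1/17)**2 = (105 - 2/17)**2 = (1783/17)**2 = 3179089/289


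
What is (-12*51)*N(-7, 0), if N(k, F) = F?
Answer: 0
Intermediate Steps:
(-12*51)*N(-7, 0) = -12*51*0 = -612*0 = 0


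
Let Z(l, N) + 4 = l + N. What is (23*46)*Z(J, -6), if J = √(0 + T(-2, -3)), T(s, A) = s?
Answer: -10580 + 1058*I*√2 ≈ -10580.0 + 1496.2*I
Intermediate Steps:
J = I*√2 (J = √(0 - 2) = √(-2) = I*√2 ≈ 1.4142*I)
Z(l, N) = -4 + N + l (Z(l, N) = -4 + (l + N) = -4 + (N + l) = -4 + N + l)
(23*46)*Z(J, -6) = (23*46)*(-4 - 6 + I*√2) = 1058*(-10 + I*√2) = -10580 + 1058*I*√2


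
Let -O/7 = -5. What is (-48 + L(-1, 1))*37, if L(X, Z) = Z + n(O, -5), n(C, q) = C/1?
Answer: -444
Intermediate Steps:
O = 35 (O = -7*(-5) = 35)
n(C, q) = C (n(C, q) = C*1 = C)
L(X, Z) = 35 + Z (L(X, Z) = Z + 35 = 35 + Z)
(-48 + L(-1, 1))*37 = (-48 + (35 + 1))*37 = (-48 + 36)*37 = -12*37 = -444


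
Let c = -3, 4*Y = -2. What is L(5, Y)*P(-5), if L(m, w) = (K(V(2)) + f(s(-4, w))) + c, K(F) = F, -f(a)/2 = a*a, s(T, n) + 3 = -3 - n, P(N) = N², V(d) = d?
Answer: -3075/2 ≈ -1537.5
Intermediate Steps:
Y = -½ (Y = (¼)*(-2) = -½ ≈ -0.50000)
s(T, n) = -6 - n (s(T, n) = -3 + (-3 - n) = -6 - n)
f(a) = -2*a² (f(a) = -2*a*a = -2*a²)
L(m, w) = -1 - 2*(-6 - w)² (L(m, w) = (2 - 2*(-6 - w)²) - 3 = -1 - 2*(-6 - w)²)
L(5, Y)*P(-5) = (-1 - 2*(6 - ½)²)*(-5)² = (-1 - 2*(11/2)²)*25 = (-1 - 2*121/4)*25 = (-1 - 121/2)*25 = -123/2*25 = -3075/2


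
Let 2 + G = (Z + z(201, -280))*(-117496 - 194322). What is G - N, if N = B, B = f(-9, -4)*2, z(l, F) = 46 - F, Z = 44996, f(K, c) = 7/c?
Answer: -28264430789/2 ≈ -1.4132e+10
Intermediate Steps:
B = -7/2 (B = (7/(-4))*2 = (7*(-¼))*2 = -7/4*2 = -7/2 ≈ -3.5000)
G = -14132215398 (G = -2 + (44996 + (46 - 1*(-280)))*(-117496 - 194322) = -2 + (44996 + (46 + 280))*(-311818) = -2 + (44996 + 326)*(-311818) = -2 + 45322*(-311818) = -2 - 14132215396 = -14132215398)
N = -7/2 ≈ -3.5000
G - N = -14132215398 - 1*(-7/2) = -14132215398 + 7/2 = -28264430789/2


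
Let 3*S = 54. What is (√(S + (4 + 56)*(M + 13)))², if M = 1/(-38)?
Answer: 15132/19 ≈ 796.42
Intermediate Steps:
M = -1/38 ≈ -0.026316
S = 18 (S = (⅓)*54 = 18)
(√(S + (4 + 56)*(M + 13)))² = (√(18 + (4 + 56)*(-1/38 + 13)))² = (√(18 + 60*(493/38)))² = (√(18 + 14790/19))² = (√(15132/19))² = (2*√71877/19)² = 15132/19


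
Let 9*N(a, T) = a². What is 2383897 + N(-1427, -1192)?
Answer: 23491402/9 ≈ 2.6102e+6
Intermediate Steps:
N(a, T) = a²/9
2383897 + N(-1427, -1192) = 2383897 + (⅑)*(-1427)² = 2383897 + (⅑)*2036329 = 2383897 + 2036329/9 = 23491402/9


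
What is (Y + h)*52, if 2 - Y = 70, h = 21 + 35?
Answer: -624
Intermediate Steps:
h = 56
Y = -68 (Y = 2 - 1*70 = 2 - 70 = -68)
(Y + h)*52 = (-68 + 56)*52 = -12*52 = -624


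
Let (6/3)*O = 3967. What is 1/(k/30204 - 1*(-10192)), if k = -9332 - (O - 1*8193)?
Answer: 60408/615672091 ≈ 9.8117e-5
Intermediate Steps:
O = 3967/2 (O = (½)*3967 = 3967/2 ≈ 1983.5)
k = -6245/2 (k = -9332 - (3967/2 - 1*8193) = -9332 - (3967/2 - 8193) = -9332 - 1*(-12419/2) = -9332 + 12419/2 = -6245/2 ≈ -3122.5)
1/(k/30204 - 1*(-10192)) = 1/(-6245/2/30204 - 1*(-10192)) = 1/(-6245/2*1/30204 + 10192) = 1/(-6245/60408 + 10192) = 1/(615672091/60408) = 60408/615672091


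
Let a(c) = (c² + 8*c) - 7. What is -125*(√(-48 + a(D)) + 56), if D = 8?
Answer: -7000 - 125*√73 ≈ -8068.0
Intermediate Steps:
a(c) = -7 + c² + 8*c
-125*(√(-48 + a(D)) + 56) = -125*(√(-48 + (-7 + 8² + 8*8)) + 56) = -125*(√(-48 + (-7 + 64 + 64)) + 56) = -125*(√(-48 + 121) + 56) = -125*(√73 + 56) = -125*(56 + √73) = -7000 - 125*√73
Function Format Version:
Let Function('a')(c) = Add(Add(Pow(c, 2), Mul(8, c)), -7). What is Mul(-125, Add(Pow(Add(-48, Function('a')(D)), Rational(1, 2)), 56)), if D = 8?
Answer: Add(-7000, Mul(-125, Pow(73, Rational(1, 2)))) ≈ -8068.0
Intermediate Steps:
Function('a')(c) = Add(-7, Pow(c, 2), Mul(8, c))
Mul(-125, Add(Pow(Add(-48, Function('a')(D)), Rational(1, 2)), 56)) = Mul(-125, Add(Pow(Add(-48, Add(-7, Pow(8, 2), Mul(8, 8))), Rational(1, 2)), 56)) = Mul(-125, Add(Pow(Add(-48, Add(-7, 64, 64)), Rational(1, 2)), 56)) = Mul(-125, Add(Pow(Add(-48, 121), Rational(1, 2)), 56)) = Mul(-125, Add(Pow(73, Rational(1, 2)), 56)) = Mul(-125, Add(56, Pow(73, Rational(1, 2)))) = Add(-7000, Mul(-125, Pow(73, Rational(1, 2))))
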